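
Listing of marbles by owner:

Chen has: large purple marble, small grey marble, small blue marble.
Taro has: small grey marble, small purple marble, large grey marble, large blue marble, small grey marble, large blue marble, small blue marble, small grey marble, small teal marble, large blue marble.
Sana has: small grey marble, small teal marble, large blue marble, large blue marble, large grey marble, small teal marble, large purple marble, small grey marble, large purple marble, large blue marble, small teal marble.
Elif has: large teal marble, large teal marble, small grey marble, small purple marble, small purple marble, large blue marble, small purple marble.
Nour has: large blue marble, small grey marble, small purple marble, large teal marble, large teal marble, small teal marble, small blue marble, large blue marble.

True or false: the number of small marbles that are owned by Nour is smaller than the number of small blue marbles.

False

Count of small marbles owned by Nour: 4.
There are 3 small blue marbles.
The claim requires 4 < 3, which does not hold.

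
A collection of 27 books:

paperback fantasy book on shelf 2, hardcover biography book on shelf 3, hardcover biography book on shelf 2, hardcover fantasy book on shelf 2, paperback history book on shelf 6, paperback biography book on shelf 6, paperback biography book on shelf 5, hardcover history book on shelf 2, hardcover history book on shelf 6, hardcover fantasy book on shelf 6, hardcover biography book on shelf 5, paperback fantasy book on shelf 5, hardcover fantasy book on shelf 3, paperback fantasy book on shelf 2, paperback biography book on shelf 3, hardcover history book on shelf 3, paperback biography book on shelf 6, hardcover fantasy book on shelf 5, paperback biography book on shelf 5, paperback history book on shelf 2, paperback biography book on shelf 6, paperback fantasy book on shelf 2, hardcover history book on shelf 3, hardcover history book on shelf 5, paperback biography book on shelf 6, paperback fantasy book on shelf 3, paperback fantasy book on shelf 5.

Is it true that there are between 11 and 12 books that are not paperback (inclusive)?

There are 12 books that are not paperback.
The claim requires 11 ≤ 12 ≤ 12, which holds.

True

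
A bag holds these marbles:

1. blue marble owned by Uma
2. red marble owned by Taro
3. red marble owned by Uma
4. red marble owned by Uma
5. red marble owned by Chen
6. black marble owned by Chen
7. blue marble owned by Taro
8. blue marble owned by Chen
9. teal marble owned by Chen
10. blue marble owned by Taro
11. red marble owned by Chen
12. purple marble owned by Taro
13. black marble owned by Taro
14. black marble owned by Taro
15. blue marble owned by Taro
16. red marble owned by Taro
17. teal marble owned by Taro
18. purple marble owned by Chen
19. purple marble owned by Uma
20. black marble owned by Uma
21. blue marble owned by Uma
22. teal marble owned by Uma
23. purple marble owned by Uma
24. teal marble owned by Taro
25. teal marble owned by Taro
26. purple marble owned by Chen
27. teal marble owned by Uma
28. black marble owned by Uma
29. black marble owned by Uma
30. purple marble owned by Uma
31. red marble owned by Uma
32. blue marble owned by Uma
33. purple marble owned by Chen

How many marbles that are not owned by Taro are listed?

22

Total marbles: 33; with the excluded value: 11; remaining 33 − 11 = 22.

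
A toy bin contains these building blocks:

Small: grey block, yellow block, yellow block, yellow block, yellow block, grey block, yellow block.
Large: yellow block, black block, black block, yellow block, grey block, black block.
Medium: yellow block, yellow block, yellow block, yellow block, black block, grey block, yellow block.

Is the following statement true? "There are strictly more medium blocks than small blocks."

There are 7 medium blocks.
There are 7 small blocks.
The claim requires 7 > 7, which does not hold.

False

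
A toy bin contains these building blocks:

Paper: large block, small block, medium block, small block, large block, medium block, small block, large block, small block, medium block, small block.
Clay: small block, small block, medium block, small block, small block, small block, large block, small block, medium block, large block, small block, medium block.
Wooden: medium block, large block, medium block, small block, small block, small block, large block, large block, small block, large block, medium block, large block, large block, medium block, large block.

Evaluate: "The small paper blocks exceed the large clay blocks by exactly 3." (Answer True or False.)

True

|small paper blocks| = 5.
|large clay blocks| = 2.
The claim requires 5 − 2 (= 3) to equal 3, which holds.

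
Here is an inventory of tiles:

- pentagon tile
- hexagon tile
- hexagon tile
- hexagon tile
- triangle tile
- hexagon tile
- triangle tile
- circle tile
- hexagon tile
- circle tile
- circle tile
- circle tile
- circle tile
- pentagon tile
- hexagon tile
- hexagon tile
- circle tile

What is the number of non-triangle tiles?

Total tiles: 17; with the excluded value: 2; remaining 17 − 2 = 15.

15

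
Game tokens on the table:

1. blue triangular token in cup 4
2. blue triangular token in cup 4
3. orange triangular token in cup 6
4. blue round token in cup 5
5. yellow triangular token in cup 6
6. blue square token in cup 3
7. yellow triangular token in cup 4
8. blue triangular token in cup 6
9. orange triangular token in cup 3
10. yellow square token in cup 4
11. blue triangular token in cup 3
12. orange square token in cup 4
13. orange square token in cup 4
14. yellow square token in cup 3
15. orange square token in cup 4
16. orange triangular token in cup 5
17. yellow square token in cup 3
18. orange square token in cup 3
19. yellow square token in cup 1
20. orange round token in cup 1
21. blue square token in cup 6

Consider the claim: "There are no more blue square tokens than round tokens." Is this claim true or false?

|blue square tokens| = 2.
|round tokens| = 2.
The claim requires 2 ≤ 2, which holds.

True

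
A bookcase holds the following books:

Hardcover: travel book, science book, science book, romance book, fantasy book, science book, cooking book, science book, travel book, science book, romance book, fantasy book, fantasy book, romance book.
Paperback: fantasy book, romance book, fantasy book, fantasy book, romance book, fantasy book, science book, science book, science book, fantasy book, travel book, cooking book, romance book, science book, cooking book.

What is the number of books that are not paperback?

Total books: 29; with the excluded value: 15; remaining 29 − 15 = 14.

14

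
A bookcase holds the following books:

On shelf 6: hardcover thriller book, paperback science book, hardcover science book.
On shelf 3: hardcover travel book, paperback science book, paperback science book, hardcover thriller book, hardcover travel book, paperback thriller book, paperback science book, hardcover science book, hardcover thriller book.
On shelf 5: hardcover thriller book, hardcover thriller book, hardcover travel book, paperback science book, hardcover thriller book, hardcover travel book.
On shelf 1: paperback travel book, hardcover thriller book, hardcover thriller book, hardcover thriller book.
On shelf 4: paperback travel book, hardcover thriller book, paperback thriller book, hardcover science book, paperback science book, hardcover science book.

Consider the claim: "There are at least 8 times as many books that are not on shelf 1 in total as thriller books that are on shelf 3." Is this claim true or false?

True

|books that are not on shelf 1| = 24.
|thriller books on shelf 3| = 3.
The claim requires 24 ≥ 8 × 3 = 24, which holds.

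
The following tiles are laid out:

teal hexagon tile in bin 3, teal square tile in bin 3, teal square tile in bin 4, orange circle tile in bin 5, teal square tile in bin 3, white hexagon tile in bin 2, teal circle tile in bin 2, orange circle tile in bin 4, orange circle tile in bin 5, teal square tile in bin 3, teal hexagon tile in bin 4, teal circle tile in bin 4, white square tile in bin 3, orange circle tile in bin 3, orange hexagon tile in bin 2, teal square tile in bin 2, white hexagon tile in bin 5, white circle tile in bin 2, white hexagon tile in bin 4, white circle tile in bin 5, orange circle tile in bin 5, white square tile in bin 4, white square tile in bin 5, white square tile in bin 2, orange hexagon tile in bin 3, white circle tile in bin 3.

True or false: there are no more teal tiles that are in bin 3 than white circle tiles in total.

There are 4 teal tiles in bin 3.
There are 3 white circle tiles.
The claim requires 4 ≤ 3, which does not hold.

False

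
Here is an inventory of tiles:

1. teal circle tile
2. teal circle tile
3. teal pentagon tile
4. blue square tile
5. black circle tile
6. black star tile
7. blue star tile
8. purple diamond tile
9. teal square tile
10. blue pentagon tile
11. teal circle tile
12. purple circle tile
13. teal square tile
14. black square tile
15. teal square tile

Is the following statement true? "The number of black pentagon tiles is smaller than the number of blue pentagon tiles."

black pentagon tiles: 0.
blue pentagon tiles: 1.
The claim requires 0 < 1, which holds.

True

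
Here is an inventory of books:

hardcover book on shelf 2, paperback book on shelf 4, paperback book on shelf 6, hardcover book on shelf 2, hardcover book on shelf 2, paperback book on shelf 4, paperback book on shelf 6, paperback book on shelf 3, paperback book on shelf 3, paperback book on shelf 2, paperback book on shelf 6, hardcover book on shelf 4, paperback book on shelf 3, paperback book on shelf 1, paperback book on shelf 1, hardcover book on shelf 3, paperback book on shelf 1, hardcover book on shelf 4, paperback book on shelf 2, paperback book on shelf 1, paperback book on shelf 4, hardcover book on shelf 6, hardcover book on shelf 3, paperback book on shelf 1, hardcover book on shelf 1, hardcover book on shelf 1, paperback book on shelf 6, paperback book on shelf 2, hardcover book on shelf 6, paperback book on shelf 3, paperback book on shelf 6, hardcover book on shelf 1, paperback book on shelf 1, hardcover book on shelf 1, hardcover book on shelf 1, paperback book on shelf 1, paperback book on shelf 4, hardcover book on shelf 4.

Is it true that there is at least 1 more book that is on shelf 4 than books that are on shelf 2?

True

|books on shelf 4| = 7.
|books on shelf 2| = 6.
The claim requires 7 − 6 = 1 ≥ 1, which holds.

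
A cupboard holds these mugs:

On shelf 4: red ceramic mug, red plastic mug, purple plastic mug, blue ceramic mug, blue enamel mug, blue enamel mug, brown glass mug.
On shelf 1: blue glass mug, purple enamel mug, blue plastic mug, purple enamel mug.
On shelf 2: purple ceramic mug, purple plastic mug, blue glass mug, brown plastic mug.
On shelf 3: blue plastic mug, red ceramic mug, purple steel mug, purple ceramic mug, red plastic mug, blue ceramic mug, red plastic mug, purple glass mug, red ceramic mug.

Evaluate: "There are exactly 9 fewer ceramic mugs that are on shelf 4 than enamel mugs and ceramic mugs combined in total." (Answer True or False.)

True

ceramic mugs on shelf 4: 2.
enamel mugs: 4; ceramic mugs: 7; combined: 4 + 7 = 11.
The claim requires 11 − 2 (= 9) to equal 9, which holds.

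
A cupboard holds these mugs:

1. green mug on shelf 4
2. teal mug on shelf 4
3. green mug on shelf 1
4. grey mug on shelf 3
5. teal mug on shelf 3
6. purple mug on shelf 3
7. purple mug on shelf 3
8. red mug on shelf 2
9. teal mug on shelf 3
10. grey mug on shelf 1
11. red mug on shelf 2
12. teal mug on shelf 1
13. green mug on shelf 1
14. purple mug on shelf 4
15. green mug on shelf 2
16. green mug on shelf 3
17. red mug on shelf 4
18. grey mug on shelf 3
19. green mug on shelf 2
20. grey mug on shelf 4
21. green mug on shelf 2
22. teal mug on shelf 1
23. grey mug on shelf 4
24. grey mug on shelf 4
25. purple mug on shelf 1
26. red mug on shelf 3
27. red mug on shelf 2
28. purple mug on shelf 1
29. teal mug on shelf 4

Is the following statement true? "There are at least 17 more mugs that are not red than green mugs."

mugs that are not red: 24.
green mugs: 7.
The claim requires 24 − 7 = 17 ≥ 17, which holds.

True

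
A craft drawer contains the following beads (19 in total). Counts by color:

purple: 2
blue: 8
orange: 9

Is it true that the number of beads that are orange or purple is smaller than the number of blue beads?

False

|beads that are orange or purple| = 11.
|blue beads| = 8.
The claim requires 11 < 8, which does not hold.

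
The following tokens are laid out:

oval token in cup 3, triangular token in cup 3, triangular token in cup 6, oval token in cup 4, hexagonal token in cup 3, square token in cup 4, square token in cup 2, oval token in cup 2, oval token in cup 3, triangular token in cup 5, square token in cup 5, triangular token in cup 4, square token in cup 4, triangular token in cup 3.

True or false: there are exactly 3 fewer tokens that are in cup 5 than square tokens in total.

False

There are 2 tokens in cup 5.
There are 4 square tokens.
The claim requires 4 − 2 (= 2) to equal 3, which does not hold.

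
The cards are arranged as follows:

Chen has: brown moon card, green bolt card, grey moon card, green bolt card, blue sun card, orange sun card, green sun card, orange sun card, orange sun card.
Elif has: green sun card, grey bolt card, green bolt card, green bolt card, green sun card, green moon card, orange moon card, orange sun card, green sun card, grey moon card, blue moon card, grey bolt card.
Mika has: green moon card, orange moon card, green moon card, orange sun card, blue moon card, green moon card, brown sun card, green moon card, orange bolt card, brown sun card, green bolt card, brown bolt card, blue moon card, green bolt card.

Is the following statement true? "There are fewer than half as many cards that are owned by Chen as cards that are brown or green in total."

True

Count of cards owned by Chen: 9.
There are 19 cards that are brown or green.
The claim requires 2 × 9 = 18 < 19, which holds.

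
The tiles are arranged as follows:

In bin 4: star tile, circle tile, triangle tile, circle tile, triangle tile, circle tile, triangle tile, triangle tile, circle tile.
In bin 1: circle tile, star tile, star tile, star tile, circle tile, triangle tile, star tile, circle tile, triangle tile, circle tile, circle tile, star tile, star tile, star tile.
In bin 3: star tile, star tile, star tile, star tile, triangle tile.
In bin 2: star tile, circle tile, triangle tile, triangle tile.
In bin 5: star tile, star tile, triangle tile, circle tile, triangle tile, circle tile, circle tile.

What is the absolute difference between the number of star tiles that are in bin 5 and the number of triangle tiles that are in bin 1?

star tiles in bin 5: 2. triangle tiles in bin 1: 2.
|2 − 2| = 2 − 2 = 0.

0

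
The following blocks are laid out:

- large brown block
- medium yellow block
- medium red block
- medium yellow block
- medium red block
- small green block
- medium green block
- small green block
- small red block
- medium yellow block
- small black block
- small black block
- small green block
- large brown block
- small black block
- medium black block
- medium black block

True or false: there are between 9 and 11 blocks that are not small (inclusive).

True

There are 10 blocks that are not small.
The claim requires 9 ≤ 10 ≤ 11, which holds.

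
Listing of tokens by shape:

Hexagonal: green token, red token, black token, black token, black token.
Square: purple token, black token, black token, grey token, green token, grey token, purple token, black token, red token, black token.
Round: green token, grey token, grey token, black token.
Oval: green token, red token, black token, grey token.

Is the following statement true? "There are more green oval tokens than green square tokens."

There is 1 green oval token.
There is 1 green square token.
The claim requires 1 > 1, which does not hold.

False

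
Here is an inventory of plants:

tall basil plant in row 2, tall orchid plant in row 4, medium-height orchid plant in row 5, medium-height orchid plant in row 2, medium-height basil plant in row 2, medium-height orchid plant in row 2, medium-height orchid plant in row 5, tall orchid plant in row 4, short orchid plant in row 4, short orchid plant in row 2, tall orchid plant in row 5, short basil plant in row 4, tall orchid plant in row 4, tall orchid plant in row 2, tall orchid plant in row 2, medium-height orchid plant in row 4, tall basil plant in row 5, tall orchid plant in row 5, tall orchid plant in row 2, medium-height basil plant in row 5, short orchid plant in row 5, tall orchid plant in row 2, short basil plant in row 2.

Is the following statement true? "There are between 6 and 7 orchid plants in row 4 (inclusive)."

There are 5 orchid plants in row 4.
The claim requires 6 ≤ 5 ≤ 7, which does not hold.

False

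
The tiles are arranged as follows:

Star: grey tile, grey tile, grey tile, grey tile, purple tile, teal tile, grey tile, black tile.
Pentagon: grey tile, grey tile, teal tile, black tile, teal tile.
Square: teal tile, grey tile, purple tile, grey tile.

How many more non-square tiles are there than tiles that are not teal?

0

non-square tiles: 13.
tiles that are not teal: 13.
13 − 13 = 0.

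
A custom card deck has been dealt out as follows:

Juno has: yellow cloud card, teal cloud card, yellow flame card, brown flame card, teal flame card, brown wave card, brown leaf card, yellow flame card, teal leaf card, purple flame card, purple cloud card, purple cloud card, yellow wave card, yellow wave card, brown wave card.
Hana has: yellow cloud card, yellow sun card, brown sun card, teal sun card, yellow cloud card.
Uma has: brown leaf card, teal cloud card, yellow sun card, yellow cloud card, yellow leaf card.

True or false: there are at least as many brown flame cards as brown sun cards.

True

brown flame cards: 1.
brown sun cards: 1.
The claim requires 1 ≥ 1, which holds.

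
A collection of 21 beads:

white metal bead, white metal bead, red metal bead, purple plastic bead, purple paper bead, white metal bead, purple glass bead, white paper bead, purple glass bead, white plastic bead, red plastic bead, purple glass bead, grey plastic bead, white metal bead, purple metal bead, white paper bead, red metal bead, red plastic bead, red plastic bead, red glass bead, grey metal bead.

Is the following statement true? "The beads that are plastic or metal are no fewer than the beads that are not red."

beads that are plastic or metal: 14.
beads that are not red: 15.
The claim requires 14 ≥ 15, which does not hold.

False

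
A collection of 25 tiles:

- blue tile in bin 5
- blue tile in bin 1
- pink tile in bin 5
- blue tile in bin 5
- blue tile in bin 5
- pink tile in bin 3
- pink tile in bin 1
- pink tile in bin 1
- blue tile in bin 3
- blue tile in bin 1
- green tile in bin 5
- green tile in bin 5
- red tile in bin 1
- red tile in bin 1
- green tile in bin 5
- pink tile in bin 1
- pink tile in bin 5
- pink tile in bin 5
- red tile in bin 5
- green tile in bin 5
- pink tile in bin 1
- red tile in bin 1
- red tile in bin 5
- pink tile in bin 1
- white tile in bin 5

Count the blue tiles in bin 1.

2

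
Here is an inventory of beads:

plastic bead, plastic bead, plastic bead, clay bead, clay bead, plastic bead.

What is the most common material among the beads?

plastic

Counts by material: plastic 4, clay 2.
The maximum is 4, held uniquely by plastic.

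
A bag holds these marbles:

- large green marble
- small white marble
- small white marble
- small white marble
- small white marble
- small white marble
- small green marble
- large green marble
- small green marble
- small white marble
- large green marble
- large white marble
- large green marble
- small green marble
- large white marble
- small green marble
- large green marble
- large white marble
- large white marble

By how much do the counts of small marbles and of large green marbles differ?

small marbles: 10. large green marbles: 5.
|10 − 5| = 10 − 5 = 5.

5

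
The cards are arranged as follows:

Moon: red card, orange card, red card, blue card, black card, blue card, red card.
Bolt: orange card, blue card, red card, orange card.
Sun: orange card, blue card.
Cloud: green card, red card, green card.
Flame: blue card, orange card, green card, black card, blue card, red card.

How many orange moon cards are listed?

1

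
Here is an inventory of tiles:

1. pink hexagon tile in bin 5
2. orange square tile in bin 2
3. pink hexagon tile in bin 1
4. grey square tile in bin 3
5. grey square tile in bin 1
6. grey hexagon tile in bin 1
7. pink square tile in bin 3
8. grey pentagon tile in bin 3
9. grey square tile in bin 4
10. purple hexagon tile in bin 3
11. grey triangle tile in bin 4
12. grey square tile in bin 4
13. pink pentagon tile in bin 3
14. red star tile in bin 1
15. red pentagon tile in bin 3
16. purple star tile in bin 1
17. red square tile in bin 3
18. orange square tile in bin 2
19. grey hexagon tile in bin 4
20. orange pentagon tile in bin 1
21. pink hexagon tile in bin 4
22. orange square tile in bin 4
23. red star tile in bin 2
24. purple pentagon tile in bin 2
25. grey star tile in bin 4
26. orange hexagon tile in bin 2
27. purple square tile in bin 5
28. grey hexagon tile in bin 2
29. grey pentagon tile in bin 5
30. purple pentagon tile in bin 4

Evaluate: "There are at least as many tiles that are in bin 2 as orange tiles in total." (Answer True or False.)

True

There are 6 tiles in bin 2.
There are 5 orange tiles.
The claim requires 6 ≥ 5, which holds.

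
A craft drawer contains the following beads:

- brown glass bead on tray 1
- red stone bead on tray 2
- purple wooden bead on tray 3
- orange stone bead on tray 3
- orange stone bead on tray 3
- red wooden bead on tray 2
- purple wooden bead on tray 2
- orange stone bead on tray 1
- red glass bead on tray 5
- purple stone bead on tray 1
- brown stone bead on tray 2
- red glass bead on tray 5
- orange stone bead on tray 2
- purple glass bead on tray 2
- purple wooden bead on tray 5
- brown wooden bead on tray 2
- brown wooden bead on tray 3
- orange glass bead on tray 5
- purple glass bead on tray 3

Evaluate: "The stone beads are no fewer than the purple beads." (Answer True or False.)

True

There are 7 stone beads.
There are 6 purple beads.
The claim requires 7 ≥ 6, which holds.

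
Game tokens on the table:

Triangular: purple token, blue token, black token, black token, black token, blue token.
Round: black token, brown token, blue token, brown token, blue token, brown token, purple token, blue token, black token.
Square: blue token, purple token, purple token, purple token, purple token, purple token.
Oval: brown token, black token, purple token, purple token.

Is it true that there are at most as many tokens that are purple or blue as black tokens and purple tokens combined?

True

|tokens that are purple or blue| = 15.
black tokens: 6; purple tokens: 9; combined: 6 + 9 = 15.
The claim requires 15 ≤ 15, which holds.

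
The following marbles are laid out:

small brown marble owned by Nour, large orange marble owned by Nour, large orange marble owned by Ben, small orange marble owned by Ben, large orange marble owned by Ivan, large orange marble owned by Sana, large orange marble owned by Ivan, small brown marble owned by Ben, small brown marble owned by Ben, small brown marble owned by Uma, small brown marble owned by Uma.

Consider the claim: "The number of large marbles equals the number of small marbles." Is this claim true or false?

|large marbles| = 5.
|small marbles| = 6.
The claim requires 5 = 6, which does not hold.

False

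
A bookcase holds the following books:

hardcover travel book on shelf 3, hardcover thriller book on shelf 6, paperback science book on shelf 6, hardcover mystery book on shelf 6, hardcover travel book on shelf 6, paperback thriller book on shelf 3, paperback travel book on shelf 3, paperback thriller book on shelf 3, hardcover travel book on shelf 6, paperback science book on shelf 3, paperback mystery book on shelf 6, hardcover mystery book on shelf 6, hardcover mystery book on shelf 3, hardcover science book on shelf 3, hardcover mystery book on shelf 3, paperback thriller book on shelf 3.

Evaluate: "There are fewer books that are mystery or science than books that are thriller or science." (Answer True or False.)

False

books that are mystery or science: 8.
books that are thriller or science: 7.
The claim requires 8 < 7, which does not hold.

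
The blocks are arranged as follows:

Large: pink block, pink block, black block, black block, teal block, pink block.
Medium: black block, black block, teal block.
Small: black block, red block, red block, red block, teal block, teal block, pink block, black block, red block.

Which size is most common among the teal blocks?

Counts by size (restricted to teal blocks): small 2, large 1, medium 1.
The maximum is 2, held uniquely by small.

small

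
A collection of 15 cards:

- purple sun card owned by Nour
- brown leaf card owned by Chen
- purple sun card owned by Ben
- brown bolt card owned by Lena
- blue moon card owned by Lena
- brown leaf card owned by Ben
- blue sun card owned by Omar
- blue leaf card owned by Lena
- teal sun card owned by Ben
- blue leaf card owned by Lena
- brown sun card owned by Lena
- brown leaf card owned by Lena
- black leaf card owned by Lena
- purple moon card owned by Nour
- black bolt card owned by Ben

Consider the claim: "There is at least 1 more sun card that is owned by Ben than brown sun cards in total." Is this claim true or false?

Count of sun cards owned by Ben: 2.
There is 1 brown sun card.
The claim requires 2 − 1 = 1 ≥ 1, which holds.

True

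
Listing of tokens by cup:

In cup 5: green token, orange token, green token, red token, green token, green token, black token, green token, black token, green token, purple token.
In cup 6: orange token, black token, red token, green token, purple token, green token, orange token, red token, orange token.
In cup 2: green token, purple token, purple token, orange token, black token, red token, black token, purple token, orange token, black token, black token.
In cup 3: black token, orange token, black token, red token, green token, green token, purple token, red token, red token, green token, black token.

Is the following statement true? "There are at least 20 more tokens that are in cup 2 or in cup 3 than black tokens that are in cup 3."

There are 22 tokens in cup 2 or in cup 3.
There are 3 black tokens in cup 3.
The claim requires 22 − 3 = 19 ≥ 20, which does not hold.

False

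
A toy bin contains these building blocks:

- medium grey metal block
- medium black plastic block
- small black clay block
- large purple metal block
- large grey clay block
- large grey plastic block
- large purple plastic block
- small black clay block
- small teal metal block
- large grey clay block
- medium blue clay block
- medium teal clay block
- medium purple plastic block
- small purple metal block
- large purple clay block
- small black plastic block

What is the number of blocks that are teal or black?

6

black: 4; teal: 2; together 4 + 2 = 6.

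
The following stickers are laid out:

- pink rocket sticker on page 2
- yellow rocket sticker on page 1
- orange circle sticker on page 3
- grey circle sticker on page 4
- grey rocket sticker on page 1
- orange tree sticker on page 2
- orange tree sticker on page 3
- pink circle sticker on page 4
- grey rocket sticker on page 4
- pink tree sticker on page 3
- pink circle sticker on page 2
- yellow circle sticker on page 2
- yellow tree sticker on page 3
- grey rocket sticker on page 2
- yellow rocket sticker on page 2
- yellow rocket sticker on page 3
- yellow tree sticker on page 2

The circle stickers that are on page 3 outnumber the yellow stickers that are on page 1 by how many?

0

circle stickers on page 3: 1.
yellow stickers on page 1: 1.
1 − 1 = 0.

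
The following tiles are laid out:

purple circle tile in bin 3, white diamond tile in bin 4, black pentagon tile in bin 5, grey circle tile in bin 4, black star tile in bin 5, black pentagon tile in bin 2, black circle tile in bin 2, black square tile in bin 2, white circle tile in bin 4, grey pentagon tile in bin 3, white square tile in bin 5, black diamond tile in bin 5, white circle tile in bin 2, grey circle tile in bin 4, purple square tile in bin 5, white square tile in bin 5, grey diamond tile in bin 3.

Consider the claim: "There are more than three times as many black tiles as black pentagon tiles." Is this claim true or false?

False

black tiles: 6.
black pentagon tiles: 2.
The claim requires 6 > 3 × 2 = 6, which does not hold.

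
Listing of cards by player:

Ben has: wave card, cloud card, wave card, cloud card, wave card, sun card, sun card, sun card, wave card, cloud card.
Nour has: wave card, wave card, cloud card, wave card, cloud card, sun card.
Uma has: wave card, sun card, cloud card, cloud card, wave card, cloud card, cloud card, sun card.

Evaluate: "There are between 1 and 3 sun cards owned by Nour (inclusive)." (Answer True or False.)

True

|sun cards owned by Nour| = 1.
The claim requires 1 ≤ 1 ≤ 3, which holds.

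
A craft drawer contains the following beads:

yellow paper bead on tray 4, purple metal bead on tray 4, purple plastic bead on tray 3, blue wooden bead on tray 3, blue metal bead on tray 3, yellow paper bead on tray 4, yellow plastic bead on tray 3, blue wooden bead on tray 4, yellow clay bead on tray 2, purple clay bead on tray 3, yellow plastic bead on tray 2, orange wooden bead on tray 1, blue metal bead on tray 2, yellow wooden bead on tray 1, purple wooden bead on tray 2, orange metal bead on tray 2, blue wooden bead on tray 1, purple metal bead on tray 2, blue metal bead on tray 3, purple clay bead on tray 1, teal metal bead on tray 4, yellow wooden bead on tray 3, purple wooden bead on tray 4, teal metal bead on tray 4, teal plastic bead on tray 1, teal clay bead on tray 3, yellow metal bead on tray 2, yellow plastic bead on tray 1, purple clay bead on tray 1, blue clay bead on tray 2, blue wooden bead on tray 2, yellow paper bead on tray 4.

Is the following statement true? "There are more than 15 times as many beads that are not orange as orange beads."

There are 30 beads that are not orange.
There are 2 orange beads.
The claim requires 30 > 15 × 2 = 30, which does not hold.

False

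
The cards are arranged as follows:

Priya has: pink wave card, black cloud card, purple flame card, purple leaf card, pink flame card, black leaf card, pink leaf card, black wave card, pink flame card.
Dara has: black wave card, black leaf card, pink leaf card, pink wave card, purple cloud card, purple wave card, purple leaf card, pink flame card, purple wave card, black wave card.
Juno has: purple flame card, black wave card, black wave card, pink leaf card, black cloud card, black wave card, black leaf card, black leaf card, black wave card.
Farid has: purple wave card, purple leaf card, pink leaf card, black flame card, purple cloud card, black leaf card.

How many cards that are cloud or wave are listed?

16

cloud: 4; wave: 12; together 4 + 12 = 16.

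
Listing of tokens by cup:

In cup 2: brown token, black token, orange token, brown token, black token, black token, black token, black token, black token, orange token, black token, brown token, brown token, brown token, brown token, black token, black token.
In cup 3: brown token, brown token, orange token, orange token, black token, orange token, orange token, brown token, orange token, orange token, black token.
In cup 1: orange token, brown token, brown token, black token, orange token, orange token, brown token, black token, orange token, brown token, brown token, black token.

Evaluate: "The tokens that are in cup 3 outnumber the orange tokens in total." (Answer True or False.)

|tokens in cup 3| = 11.
|orange tokens| = 12.
The claim requires 11 > 12, which does not hold.

False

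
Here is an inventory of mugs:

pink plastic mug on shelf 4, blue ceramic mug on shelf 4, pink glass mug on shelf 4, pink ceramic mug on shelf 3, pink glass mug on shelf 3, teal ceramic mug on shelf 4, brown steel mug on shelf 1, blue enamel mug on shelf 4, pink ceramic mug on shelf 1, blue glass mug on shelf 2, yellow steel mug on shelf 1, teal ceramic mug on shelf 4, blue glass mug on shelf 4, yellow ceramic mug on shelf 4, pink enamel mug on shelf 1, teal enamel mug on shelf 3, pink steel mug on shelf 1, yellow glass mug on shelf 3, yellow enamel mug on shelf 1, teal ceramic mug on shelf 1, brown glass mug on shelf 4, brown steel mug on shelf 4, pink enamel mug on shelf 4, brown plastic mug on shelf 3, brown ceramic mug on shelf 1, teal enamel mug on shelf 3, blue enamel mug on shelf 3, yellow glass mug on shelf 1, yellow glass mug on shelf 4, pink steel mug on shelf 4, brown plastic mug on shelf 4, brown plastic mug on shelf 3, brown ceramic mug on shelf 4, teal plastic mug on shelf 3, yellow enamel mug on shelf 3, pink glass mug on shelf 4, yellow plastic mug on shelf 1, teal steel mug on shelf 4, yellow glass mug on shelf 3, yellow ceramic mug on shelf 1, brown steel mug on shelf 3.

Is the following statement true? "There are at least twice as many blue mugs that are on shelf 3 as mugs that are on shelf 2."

False

blue mugs on shelf 3: 1.
mugs on shelf 2: 1.
The claim requires 1 ≥ 2 × 1 = 2, which does not hold.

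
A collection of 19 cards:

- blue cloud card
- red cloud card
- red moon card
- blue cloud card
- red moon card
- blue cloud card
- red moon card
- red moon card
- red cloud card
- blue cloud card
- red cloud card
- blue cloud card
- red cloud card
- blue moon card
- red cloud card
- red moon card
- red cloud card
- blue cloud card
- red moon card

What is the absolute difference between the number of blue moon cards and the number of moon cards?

6

blue moon cards: 1. moon cards: 7.
|1 − 7| = 7 − 1 = 6.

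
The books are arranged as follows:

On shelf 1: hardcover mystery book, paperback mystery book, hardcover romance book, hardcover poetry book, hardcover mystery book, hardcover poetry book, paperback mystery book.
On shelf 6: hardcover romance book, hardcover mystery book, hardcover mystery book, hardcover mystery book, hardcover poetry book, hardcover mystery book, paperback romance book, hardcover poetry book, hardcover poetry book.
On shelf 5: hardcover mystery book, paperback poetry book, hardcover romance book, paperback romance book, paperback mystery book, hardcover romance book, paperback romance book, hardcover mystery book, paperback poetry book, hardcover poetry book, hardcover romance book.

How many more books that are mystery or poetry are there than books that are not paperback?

0

books that are mystery or poetry: 19.
books that are not paperback: 19.
19 − 19 = 0.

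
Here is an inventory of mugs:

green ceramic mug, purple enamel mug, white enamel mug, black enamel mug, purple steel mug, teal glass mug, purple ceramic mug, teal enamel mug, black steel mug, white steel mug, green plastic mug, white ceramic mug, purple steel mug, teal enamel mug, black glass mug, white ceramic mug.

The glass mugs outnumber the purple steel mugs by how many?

glass mugs: 2.
purple steel mugs: 2.
2 − 2 = 0.

0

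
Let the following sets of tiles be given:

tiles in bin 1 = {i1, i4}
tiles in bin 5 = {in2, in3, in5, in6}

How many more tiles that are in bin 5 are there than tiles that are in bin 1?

2

tiles in bin 5: 4.
tiles in bin 1: 2.
4 − 2 = 2.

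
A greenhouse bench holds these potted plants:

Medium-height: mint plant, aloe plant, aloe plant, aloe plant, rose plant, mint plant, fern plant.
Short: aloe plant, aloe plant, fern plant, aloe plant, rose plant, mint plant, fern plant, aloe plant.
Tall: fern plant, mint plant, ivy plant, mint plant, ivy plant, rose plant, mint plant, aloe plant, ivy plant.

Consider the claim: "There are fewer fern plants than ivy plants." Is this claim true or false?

|fern plants| = 4.
|ivy plants| = 3.
The claim requires 4 < 3, which does not hold.

False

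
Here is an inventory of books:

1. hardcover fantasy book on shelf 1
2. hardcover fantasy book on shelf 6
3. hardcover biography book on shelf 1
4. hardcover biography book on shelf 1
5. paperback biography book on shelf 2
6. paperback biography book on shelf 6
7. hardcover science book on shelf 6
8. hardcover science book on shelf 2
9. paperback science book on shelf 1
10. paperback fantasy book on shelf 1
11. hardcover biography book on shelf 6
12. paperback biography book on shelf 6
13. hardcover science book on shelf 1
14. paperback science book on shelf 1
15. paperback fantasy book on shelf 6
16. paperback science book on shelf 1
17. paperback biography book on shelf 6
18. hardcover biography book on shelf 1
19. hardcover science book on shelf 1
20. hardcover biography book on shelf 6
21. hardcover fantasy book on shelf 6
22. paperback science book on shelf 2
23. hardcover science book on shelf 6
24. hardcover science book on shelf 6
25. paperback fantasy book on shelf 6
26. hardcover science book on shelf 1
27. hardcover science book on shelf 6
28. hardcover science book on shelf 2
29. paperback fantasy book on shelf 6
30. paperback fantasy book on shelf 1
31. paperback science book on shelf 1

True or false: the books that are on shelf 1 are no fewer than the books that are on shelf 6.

|books on shelf 1| = 13.
|books on shelf 6| = 14.
The claim requires 13 ≥ 14, which does not hold.

False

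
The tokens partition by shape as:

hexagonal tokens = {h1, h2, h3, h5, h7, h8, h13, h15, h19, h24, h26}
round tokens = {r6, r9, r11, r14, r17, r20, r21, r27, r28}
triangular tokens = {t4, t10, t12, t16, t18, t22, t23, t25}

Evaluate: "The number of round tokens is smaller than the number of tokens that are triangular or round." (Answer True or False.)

True

|round tokens| = 9.
|tokens that are triangular or round| = 17.
The claim requires 9 < 17, which holds.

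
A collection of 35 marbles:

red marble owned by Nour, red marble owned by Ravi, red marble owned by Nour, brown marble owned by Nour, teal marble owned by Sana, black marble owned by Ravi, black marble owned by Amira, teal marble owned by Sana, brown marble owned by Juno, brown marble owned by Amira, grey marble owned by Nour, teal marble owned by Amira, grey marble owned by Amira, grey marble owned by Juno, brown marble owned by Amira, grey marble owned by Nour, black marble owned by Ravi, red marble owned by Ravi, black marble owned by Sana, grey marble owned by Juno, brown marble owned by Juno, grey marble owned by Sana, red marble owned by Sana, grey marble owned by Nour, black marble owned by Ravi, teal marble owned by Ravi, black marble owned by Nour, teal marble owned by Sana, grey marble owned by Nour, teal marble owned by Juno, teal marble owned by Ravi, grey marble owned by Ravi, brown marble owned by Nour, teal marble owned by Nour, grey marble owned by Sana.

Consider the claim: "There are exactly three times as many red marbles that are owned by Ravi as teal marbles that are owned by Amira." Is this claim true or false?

False

|red marbles owned by Ravi| = 2.
|teal marbles owned by Amira| = 1.
The claim requires 2 = 3 × 1 = 3, which does not hold.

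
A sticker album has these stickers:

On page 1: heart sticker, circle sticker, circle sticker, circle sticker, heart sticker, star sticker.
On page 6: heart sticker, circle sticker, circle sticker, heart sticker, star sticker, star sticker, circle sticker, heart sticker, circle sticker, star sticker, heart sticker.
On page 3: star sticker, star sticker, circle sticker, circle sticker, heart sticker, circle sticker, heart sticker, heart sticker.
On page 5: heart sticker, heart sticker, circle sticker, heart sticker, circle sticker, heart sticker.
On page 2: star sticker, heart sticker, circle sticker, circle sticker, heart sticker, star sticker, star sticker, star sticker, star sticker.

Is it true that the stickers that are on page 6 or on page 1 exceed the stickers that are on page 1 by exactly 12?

False

|stickers on page 6 or on page 1| = 17.
|stickers on page 1| = 6.
The claim requires 17 − 6 (= 11) to equal 12, which does not hold.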